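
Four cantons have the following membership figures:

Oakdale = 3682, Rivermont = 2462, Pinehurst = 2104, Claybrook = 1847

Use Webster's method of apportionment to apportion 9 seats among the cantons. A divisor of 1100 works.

With modified divisor 1100: modified quotas Oakdale 3.347, Rivermont 2.238, Pinehurst 1.913, Claybrook 1.679.
Rounding to the nearest integer: Oakdale 3, Rivermont 2, Pinehurst 2, Claybrook 2 (total 9).

Oakdale=3; Rivermont=2; Pinehurst=2; Claybrook=2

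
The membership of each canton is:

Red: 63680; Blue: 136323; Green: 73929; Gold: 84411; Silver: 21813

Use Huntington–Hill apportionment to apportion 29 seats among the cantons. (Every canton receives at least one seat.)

Red=5, Blue=10, Green=6, Gold=6, Silver=2

With divisor 13261: modified quotas Red 4.802, Blue 10.280, Green 5.575, Gold 6.365, Silver 1.645.
Geometric-mean thresholds: Red √(4·5)=4.472, Blue √(10·11)=10.488, Green √(5·6)=5.477, Gold √(6·7)=6.481, Silver √(1·2)=1.414.
Each quota rounded against its threshold gives Red 5, Blue 10, Green 6, Gold 6, Silver 2 (total 29).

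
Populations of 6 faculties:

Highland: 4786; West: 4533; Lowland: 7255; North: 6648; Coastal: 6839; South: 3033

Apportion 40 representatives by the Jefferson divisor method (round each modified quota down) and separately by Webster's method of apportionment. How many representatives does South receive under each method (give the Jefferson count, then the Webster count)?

3 and 4

Jefferson: Highland 6, West 5, Lowland 9, North 8, Coastal 9, South 3.
Webster: Highland 6, West 5, Lowland 9, North 8, Coastal 8, South 4.
South gets 3 under Jefferson and 4 under Webster.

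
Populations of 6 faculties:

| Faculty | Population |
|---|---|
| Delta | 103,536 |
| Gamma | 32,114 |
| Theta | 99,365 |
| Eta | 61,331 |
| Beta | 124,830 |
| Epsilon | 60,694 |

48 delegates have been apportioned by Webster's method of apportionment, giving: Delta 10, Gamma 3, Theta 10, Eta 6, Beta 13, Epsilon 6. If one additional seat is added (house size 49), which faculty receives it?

Priority for the next seat is population ÷ (current seats + 0.5).
Priorities: Delta 9860.571, Gamma 9175.429, Theta 9463.333, Eta 9435.538, Beta 9246.667, Epsilon 9337.538.
Highest priority: Delta.

Delta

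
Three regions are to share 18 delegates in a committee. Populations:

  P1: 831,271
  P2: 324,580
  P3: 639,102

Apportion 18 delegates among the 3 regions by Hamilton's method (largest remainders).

The standard divisor is 1794953/18 ≈ 99719.611.
Standard quotas: P1 8.3361, P2 3.2549, P3 6.4090.
Lower quotas: P1 8, P2 3, P3 6 (sum 17, leaving 1 seat).
Remainders in descending order: P3 0.4090, P1 0.3361, P2 0.2549.
Largest remainder: P3 receives the extra seat.

P1: 8; P2: 3; P3: 7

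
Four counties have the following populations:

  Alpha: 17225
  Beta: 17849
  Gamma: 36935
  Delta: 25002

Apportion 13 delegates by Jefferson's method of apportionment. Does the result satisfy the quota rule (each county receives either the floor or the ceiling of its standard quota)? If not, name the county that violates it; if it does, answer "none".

none

Standard quotas: Alpha 2.308, Beta 2.392, Gamma 4.949, Delta 3.350.
Jefferson allocation: Alpha 2, Beta 2, Gamma 5, Delta 4.
Every allocation lies between the lower and upper quota.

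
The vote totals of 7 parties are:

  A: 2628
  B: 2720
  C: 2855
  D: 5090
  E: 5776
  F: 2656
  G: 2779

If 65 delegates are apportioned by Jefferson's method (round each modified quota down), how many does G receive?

Standard divisor 24504/65 ≈ 376.985; standard quotas: A 6.971, B 7.215, C 7.573, D 13.502, E 15.322, F 7.045, G 7.372.
Rounding down gives 6, 7, 7, 13, 15, 7, 7 = 62 seats, so the divisor must be adjusted.
With modified divisor 360: modified quotas A 7.300, B 7.556, C 7.931, D 14.139, E 16.044, F 7.378, G 7.719.
Rounding down: A 7, B 7, C 7, D 14, E 16, F 7, G 7 (total 65).
G receives 7.

7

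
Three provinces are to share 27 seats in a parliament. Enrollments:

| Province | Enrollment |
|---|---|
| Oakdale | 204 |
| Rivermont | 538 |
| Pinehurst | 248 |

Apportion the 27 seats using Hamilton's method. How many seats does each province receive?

The standard divisor is 990/27 ≈ 36.667.
Standard quotas: Oakdale 5.564, Rivermont 14.673, Pinehurst 6.764.
Lower quotas: Oakdale 5, Rivermont 14, Pinehurst 6 (sum 25, leaving 2 seats).
Remainders in descending order: Pinehurst 0.764, Rivermont 0.673, Oakdale 0.564.
The surplus seats go to Pinehurst, Rivermont.

Oakdale=5, Rivermont=15, Pinehurst=7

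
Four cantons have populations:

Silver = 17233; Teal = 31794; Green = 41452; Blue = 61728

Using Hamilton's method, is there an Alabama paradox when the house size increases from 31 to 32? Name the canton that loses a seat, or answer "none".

Silver

At 31 seats: Silver 4, Teal 6, Green 8, Blue 13.
At 32 seats: Silver 3, Teal 7, Green 9, Blue 13.
Silver drops from 4 to 3.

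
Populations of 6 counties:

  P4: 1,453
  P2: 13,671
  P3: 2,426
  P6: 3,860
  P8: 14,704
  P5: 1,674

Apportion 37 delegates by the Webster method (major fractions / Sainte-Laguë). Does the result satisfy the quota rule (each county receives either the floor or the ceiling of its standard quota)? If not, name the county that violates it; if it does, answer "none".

none

Standard quotas: P4 1.423, P2 13.386, P3 2.375, P6 3.780, P8 14.397, P5 1.639.
Webster allocation: P4 1, P2 13, P3 2, P6 4, P8 15, P5 2.
Every allocation lies between the lower and upper quota.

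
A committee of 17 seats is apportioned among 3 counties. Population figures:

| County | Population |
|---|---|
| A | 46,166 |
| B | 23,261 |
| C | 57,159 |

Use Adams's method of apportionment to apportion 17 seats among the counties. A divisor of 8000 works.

A: 6, B: 3, C: 8

With modified divisor 8000: modified quotas A 5.771, B 2.908, C 7.145.
Rounding up: A 6, B 3, C 8 (total 17).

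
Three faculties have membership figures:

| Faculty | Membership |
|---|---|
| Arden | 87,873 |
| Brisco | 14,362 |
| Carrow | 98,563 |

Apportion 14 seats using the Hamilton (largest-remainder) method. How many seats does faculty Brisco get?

1

The standard divisor is 200798/14 ≈ 14342.714.
Standard quotas: Arden 6.1267, Brisco 1.0013, Carrow 6.8720.
Lower quotas: Arden 6, Brisco 1, Carrow 6 (sum 13, leaving 1 seat).
Remainders in descending order: Carrow 0.8720, Arden 0.1267, Brisco 0.0013.
The surplus seat goes to Carrow.
Brisco receives 1.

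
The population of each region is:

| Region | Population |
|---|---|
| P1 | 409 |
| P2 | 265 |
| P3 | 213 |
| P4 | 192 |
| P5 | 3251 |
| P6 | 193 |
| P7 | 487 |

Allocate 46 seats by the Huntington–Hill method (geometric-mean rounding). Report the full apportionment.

With divisor 110: modified quotas P1 3.718, P2 2.409, P3 1.936, P4 1.745, P5 29.555, P6 1.755, P7 4.427.
Geometric-mean thresholds: P1 √(3·4)=3.464, P2 √(2·3)=2.449, P3 √(1·2)=1.414, P4 √(1·2)=1.414, P5 √(29·30)=29.496, P6 √(1·2)=1.414, P7 √(4·5)=4.472.
Each quota rounded against its threshold gives P1 4, P2 2, P3 2, P4 2, P5 30, P6 2, P7 4 (total 46).

P1=4, P2=2, P3=2, P4=2, P5=30, P6=2, P7=4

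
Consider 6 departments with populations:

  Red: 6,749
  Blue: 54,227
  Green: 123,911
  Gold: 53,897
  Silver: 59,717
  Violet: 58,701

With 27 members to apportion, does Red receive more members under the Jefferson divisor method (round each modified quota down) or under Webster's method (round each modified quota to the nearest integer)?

Webster

Jefferson: Red 0, Blue 4, Green 10, Gold 4, Silver 5, Violet 4.
Webster: Red 1, Blue 4, Green 9, Gold 4, Silver 5, Violet 4.
Red gets 0 under Jefferson and 1 under Webster.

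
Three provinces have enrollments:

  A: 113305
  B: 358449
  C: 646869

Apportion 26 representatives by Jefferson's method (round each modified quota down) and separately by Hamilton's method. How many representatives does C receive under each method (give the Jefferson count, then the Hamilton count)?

Jefferson: A 2, B 8, C 16.
Hamilton: A 3, B 8, C 15.
C gets 16 under Jefferson and 15 under Hamilton.

16 and 15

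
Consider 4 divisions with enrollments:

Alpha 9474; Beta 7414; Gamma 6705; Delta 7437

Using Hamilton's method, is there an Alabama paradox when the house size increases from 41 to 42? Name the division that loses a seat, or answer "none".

none

At 41 seats: Alpha 12, Beta 10, Gamma 9, Delta 10.
At 42 seats: Alpha 13, Beta 10, Gamma 9, Delta 10.
No division's allocation decreased.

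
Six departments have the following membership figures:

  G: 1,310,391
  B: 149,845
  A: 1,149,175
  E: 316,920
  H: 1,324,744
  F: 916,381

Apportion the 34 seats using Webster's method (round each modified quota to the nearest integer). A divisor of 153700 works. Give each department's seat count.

With modified divisor 153700: modified quotas G 8.526, B 0.975, A 7.477, E 2.062, H 8.619, F 5.962.
Rounding to the nearest integer: G 9, B 1, A 7, E 2, H 9, F 6 (total 34).

G: 9, B: 1, A: 7, E: 2, H: 9, F: 6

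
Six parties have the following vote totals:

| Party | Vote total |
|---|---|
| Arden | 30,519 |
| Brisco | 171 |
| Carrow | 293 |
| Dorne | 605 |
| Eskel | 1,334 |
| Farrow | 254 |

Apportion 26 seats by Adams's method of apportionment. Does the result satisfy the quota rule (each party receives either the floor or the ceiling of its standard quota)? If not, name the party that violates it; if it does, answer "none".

Standard quotas: Arden 23.918, Brisco 0.134, Carrow 0.230, Dorne 0.474, Eskel 1.045, Farrow 0.199.
Adams allocation: Arden 21, Brisco 1, Carrow 1, Dorne 1, Eskel 1, Farrow 1.
Arden has quota 23.918 (lower 23, upper 24) but receives 21 — outside the quota interval.

Arden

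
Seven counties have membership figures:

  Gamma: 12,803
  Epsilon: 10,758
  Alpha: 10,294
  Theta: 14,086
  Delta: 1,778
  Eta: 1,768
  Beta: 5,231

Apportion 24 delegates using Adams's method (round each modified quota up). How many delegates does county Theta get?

6

Standard divisor 56718/24 ≈ 2363.25; standard quotas: Gamma 5.418, Epsilon 4.552, Alpha 4.356, Theta 5.960, Delta 0.752, Eta 0.748, Beta 2.213.
Rounding up gives 6, 5, 5, 6, 1, 1, 3 = 27 seats, so the divisor must be adjusted.
With modified divisor 2650: modified quotas Gamma 4.831, Epsilon 4.060, Alpha 3.885, Theta 5.315, Delta 0.671, Eta 0.667, Beta 1.974.
Rounding up: Gamma 5, Epsilon 5, Alpha 4, Theta 6, Delta 1, Eta 1, Beta 2 (total 24).
Theta receives 6.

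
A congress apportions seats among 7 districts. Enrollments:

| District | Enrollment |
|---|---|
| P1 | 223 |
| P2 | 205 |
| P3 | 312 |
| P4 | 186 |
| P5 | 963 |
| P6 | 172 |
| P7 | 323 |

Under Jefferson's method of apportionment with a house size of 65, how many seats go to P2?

5

Standard divisor 2384/65 ≈ 36.677; standard quotas: P1 6.080, P2 5.589, P3 8.507, P4 5.071, P5 26.256, P6 4.690, P7 8.807.
Rounding down gives 6, 5, 8, 5, 26, 4, 8 = 62 seats, so the divisor must be adjusted.
With modified divisor 34.59: modified quotas P1 6.447, P2 5.927, P3 9.020, P4 5.377, P5 27.840, P6 4.973, P7 9.338.
Rounding down: P1 6, P2 5, P3 9, P4 5, P5 27, P6 4, P7 9 (total 65).
P2 receives 5.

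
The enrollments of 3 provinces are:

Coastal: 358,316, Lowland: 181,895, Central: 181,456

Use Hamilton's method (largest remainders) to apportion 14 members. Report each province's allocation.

The standard divisor is 721667/14 ≈ 51547.643.
Standard quotas: Coastal 6.9512, Lowland 3.5287, Central 3.5202.
Lower quotas: Coastal 6, Lowland 3, Central 3 (sum 12, leaving 2 seats).
Remainders in descending order: Coastal 0.9512, Lowland 0.5287, Central 0.5202.
The surplus seats go to Coastal, Lowland.

Coastal: 7, Lowland: 4, Central: 3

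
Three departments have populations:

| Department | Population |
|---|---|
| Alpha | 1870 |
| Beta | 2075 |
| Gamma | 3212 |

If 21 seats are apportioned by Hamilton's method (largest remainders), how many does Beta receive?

Total 7157; standard divisor 7157/21 ≈ 340.81.
Standard quotas: Alpha 5.487, Beta 6.088, Gamma 9.425.
Lower quotas: Alpha 5, Beta 6, Gamma 9 (sum 20, leaving 1 seat).
Remainders in descending order: Alpha 0.487, Gamma 0.425, Beta 0.088.
The surplus seat goes to Alpha.
Beta receives 6.

6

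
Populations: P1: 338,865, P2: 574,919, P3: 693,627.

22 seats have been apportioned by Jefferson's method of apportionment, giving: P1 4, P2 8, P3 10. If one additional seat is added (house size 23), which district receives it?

Priority for the next seat is population ÷ (current seats + 1).
Priorities: P1 67773.000, P2 63879.889, P3 63057.000.
Highest priority: P1.

P1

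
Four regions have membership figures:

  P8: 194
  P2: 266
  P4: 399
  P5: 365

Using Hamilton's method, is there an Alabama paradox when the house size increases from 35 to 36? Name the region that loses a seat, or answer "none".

At 35 seats: P8 6, P2 8, P4 11, P5 10.
At 36 seats: P8 5, P2 8, P4 12, P5 11.
P8 drops from 6 to 5.

P8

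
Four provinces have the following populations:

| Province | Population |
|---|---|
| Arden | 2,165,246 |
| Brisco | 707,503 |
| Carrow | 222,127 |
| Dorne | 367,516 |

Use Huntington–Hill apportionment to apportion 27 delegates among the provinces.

Arden 17; Brisco 5; Carrow 2; Dorne 3

With divisor 130230: modified quotas Arden 16.626, Brisco 5.433, Carrow 1.706, Dorne 2.822.
Geometric-mean thresholds: Arden √(16·17)=16.492, Brisco √(5·6)=5.477, Carrow √(1·2)=1.414, Dorne √(2·3)=2.449.
Each quota rounded against its threshold gives Arden 17, Brisco 5, Carrow 2, Dorne 3 (total 27).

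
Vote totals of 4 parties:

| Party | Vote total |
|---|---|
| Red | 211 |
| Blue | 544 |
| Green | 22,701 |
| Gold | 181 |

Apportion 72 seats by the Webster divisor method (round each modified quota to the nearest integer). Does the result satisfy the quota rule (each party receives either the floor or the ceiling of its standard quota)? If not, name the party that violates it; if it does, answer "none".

Green

Standard quotas: Red 0.643, Blue 1.657, Green 69.149, Gold 0.551.
Webster allocation: Red 1, Blue 2, Green 68, Gold 1.
Green has quota 69.149 (lower 69, upper 70) but receives 68 — outside the quota interval.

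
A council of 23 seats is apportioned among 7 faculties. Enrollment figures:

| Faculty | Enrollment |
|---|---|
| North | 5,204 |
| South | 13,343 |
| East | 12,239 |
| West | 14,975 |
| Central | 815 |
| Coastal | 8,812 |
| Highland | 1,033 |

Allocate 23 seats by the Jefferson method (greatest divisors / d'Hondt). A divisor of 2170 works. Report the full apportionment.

With modified divisor 2170: modified quotas North 2.398, South 6.149, East 5.640, West 6.901, Central 0.376, Coastal 4.061, Highland 0.476.
Rounding down: North 2, South 6, East 5, West 6, Central 0, Coastal 4, Highland 0 (total 23).

North: 2, South: 6, East: 5, West: 6, Central: 0, Coastal: 4, Highland: 0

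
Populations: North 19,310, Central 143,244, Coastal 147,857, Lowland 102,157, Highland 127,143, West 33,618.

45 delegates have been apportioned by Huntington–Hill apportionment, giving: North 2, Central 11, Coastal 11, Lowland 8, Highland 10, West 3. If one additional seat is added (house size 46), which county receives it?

Coastal

Priority for the next seat is population ÷ (√(s·(s+1))).
Priorities: North 7883.274, Central 12467.790, Coastal 12869.300, Lowland 12039.318, Highland 12122.609, West 9704.681.
Highest priority: Coastal.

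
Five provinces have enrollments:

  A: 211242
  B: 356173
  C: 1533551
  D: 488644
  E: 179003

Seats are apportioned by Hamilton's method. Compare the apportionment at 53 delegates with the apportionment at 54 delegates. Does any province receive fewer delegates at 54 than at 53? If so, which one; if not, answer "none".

E

At 53 seats: A 4, B 7, C 29, D 9, E 4.
At 54 seats: A 4, B 7, C 30, D 10, E 3.
E drops from 4 to 3.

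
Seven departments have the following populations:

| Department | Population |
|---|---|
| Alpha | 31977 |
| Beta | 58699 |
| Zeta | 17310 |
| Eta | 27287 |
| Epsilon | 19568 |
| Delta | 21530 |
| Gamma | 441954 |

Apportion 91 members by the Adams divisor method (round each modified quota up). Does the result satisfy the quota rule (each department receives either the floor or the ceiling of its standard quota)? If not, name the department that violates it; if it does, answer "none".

Standard quotas: Alpha 4.706, Beta 8.639, Zeta 2.548, Eta 4.016, Epsilon 2.880, Delta 3.169, Gamma 65.043.
Adams allocation: Alpha 5, Beta 9, Zeta 3, Eta 4, Epsilon 3, Delta 4, Gamma 63.
Gamma has quota 65.043 (lower 65, upper 66) but receives 63 — outside the quota interval.

Gamma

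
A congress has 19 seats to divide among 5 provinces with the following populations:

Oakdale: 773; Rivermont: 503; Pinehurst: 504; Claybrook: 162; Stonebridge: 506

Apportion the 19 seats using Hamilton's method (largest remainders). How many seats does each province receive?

Oakdale 6, Rivermont 4, Pinehurst 4, Claybrook 1, Stonebridge 4

Standard divisor: 2448 ÷ 19 ≈ 128.842.
Standard quotas: Oakdale 6.000, Rivermont 3.904, Pinehurst 3.912, Claybrook 1.257, Stonebridge 3.927.
Lower quotas: Oakdale 5, Rivermont 3, Pinehurst 3, Claybrook 1, Stonebridge 3 (sum 15, leaving 4 seats).
Remainders in descending order: Oakdale 1.000, Stonebridge 0.927, Pinehurst 0.912, Rivermont 0.904, Claybrook 0.257.
Largest remainders: Oakdale, Stonebridge, Pinehurst, Rivermont receive the extra seats.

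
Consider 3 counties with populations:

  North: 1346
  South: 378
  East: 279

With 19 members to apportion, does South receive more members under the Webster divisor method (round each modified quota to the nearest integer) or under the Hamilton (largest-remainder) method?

Webster: North 12, South 4, East 3.
Hamilton: North 13, South 3, East 3.
South gets 4 under Webster and 3 under Hamilton.

Webster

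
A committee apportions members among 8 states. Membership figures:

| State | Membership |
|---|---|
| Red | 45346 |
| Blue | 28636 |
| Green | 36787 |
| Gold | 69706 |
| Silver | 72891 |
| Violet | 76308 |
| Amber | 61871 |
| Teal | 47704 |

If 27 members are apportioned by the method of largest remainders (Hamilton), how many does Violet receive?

5

Total 439249; standard divisor 439249/27 ≈ 16268.481.
Standard quotas: Red 2.7874, Blue 1.7602, Green 2.2612, Gold 4.2847, Silver 4.4805, Violet 4.6905, Amber 3.8031, Teal 2.9323.
Lower quotas: Red 2, Blue 1, Green 2, Gold 4, Silver 4, Violet 4, Amber 3, Teal 2 (sum 22, leaving 5 seats).
Remainders in descending order: Teal 0.9323, Amber 0.8031, Red 0.7874, Blue 0.7602, Violet 0.6905, Silver 0.4805, Gold 0.2847, Green 0.2612.
The surplus seats go to Teal, Amber, Red, Blue, Violet.
Violet receives 5.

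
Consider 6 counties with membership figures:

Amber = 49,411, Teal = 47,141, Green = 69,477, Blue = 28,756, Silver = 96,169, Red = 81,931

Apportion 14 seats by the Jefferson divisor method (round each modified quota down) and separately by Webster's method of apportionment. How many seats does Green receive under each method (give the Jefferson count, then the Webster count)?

2 and 3

Jefferson: Amber 2, Teal 2, Green 2, Blue 1, Silver 4, Red 3.
Webster: Amber 2, Teal 2, Green 3, Blue 1, Silver 3, Red 3.
Green gets 2 under Jefferson and 3 under Webster.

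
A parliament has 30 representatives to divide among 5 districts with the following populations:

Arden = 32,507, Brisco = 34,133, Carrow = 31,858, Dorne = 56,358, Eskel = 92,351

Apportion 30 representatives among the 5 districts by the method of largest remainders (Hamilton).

Arden: 4, Brisco: 4, Carrow: 4, Dorne: 7, Eskel: 11

Total 247207; standard divisor 247207/30 ≈ 8240.233.
Standard quotas: Arden 3.9449, Brisco 4.1422, Carrow 3.8662, Dorne 6.8394, Eskel 11.2073.
Lower quotas: Arden 3, Brisco 4, Carrow 3, Dorne 6, Eskel 11 (sum 27, leaving 3 seats).
Remainders in descending order: Arden 0.9449, Carrow 0.8662, Dorne 0.8394, Eskel 0.2073, Brisco 0.1422.
The surplus seats go to Arden, Carrow, Dorne.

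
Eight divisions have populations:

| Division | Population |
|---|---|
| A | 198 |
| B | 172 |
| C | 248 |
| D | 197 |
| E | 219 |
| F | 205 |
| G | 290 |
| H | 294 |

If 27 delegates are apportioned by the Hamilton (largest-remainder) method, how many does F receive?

3

Standard divisor: 1823 ÷ 27 ≈ 67.519.
Standard quotas: A 2.933, B 2.547, C 3.673, D 2.918, E 3.244, F 3.036, G 4.295, H 4.354.
Lower quotas: A 2, B 2, C 3, D 2, E 3, F 3, G 4, H 4 (sum 23, leaving 4 seats).
Remainders in descending order: A 0.933, D 0.918, C 0.673, B 0.547, H 0.354, G 0.295, E 0.244, F 0.036.
Largest remainders: A, D, C, B receive the extra seats.
F receives 3.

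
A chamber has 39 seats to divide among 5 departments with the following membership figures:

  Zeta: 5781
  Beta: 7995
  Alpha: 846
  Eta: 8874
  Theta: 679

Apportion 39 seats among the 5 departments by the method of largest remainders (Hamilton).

The standard divisor is 24175/39 ≈ 619.872.
Standard quotas: Zeta 9.3261, Beta 12.8978, Alpha 1.3648, Eta 14.3159, Theta 1.0954.
Lower quotas: Zeta 9, Beta 12, Alpha 1, Eta 14, Theta 1 (sum 37, leaving 2 seats).
Remainders in descending order: Beta 0.8978, Alpha 0.3648, Zeta 0.3261, Eta 0.3159, Theta 0.0954.
The surplus seats go to Beta, Alpha.

Zeta 9, Beta 13, Alpha 2, Eta 14, Theta 1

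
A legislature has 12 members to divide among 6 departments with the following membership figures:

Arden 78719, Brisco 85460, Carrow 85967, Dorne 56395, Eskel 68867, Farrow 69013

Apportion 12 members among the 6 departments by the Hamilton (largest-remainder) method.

Total 444421; standard divisor 444421/12 ≈ 37035.083.
Standard quotas: Arden 2.1255, Brisco 2.3075, Carrow 2.3212, Dorne 1.5227, Eskel 1.8595, Farrow 1.8634.
Lower quotas: Arden 2, Brisco 2, Carrow 2, Dorne 1, Eskel 1, Farrow 1 (sum 9, leaving 3 seats).
Remainders in descending order: Farrow 0.8634, Eskel 0.8595, Dorne 0.5227, Carrow 0.3212, Brisco 0.3075, Arden 0.1255.
Largest remainders: Farrow, Eskel, Dorne receive the extra seats.

Arden 2; Brisco 2; Carrow 2; Dorne 2; Eskel 2; Farrow 2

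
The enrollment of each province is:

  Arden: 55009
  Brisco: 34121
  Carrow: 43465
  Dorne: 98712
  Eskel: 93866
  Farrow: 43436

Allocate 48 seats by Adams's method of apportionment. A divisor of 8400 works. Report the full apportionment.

Arden: 7; Brisco: 5; Carrow: 6; Dorne: 12; Eskel: 12; Farrow: 6

With modified divisor 8400: modified quotas Arden 6.549, Brisco 4.062, Carrow 5.174, Dorne 11.751, Eskel 11.175, Farrow 5.171.
Rounding up: Arden 7, Brisco 5, Carrow 6, Dorne 12, Eskel 12, Farrow 6 (total 48).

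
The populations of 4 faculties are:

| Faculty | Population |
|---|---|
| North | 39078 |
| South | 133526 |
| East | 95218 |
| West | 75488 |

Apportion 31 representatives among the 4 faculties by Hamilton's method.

North 3, South 12, East 9, West 7

Total 343310; standard divisor 343310/31 ≈ 11074.516.
Standard quotas: North 3.5286, South 12.0571, East 8.5979, West 6.8164.
Lower quotas: North 3, South 12, East 8, West 6 (sum 29, leaving 2 seats).
Remainders in descending order: West 0.8164, East 0.5979, North 0.5286, South 0.0571.
The surplus seats go to West, East.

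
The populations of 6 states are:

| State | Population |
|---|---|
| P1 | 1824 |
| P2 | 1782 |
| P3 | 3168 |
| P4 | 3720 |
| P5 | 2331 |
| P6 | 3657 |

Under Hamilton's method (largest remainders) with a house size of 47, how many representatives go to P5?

Total 16482; standard divisor 16482/47 ≈ 350.681.
Standard quotas: P1 5.201, P2 5.082, P3 9.034, P4 10.608, P5 6.647, P6 10.428.
Lower quotas: P1 5, P2 5, P3 9, P4 10, P5 6, P6 10 (sum 45, leaving 2 seats).
Remainders in descending order: P5 0.647, P4 0.608, P6 0.428, P1 0.201, P2 0.082, P3 0.034.
Largest remainders: P5, P4 receive the extra seats.
P5 receives 7.

7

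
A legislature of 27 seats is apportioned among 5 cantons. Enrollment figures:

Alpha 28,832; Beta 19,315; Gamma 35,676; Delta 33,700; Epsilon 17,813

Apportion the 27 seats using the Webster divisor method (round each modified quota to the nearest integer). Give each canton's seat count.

Standard divisor 135336/27 ≈ 5012.444; standard quotas: Alpha 5.752, Beta 3.853, Gamma 7.117, Delta 6.723, Epsilon 3.554.
Rounding to the nearest integer gives 6, 4, 7, 7, 4 = 28 seats, so the divisor must be adjusted.
With modified divisor 5140: modified quotas Alpha 5.609, Beta 3.758, Gamma 6.941, Delta 6.556, Epsilon 3.466.
Rounding to the nearest integer: Alpha 6, Beta 4, Gamma 7, Delta 7, Epsilon 3 (total 27).

Alpha 6, Beta 4, Gamma 7, Delta 7, Epsilon 3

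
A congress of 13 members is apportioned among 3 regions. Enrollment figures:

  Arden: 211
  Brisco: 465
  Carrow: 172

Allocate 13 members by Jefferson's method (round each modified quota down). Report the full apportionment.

Standard divisor 848/13 ≈ 65.231; standard quotas: Arden 3.235, Brisco 7.129, Carrow 2.637.
Rounding down gives 3, 7, 2 = 12 seats, so the divisor must be adjusted.
With modified divisor 57.73: modified quotas Arden 3.655, Brisco 8.055, Carrow 2.979.
Rounding down: Arden 3, Brisco 8, Carrow 2 (total 13).

Arden=3, Brisco=8, Carrow=2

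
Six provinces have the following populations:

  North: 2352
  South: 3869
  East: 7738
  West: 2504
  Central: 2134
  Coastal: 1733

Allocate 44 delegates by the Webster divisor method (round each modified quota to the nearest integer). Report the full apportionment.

North 5, South 8, East 17, West 5, Central 5, Coastal 4

Standard divisor 20330/44 ≈ 462.045; standard quotas: North 5.090, South 8.374, East 16.747, West 5.419, Central 4.619, Coastal 3.751.
Rounding to the nearest integer gives North 5, South 8, East 17, West 5, Central 5, Coastal 4 — total 44, matching the house size, so no adjustment is needed.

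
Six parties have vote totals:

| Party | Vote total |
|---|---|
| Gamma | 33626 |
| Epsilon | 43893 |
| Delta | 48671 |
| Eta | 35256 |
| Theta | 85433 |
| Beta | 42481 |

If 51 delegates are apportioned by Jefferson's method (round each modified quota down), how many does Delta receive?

Standard divisor 289360/51 ≈ 5673.725; standard quotas: Gamma 5.927, Epsilon 7.736, Delta 8.578, Eta 6.214, Theta 15.058, Beta 7.487.
Rounding down gives 5, 7, 8, 6, 15, 7 = 48 seats, so the divisor must be adjusted.
With modified divisor 5370: modified quotas Gamma 6.262, Epsilon 8.174, Delta 9.064, Eta 6.565, Theta 15.909, Beta 7.911.
Rounding down: Gamma 6, Epsilon 8, Delta 9, Eta 6, Theta 15, Beta 7 (total 51).
Delta receives 9.

9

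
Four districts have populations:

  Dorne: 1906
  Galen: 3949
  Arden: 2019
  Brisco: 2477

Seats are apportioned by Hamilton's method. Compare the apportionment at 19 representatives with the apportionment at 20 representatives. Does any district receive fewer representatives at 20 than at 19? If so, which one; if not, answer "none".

At 19 seats: Dorne 3, Galen 7, Arden 4, Brisco 5.
At 20 seats: Dorne 4, Galen 7, Arden 4, Brisco 5.
No district's allocation decreased.

none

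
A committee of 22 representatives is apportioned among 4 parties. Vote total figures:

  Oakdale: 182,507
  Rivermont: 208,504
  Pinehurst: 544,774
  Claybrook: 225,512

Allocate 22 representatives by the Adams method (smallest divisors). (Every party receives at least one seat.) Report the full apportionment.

Oakdale: 4; Rivermont: 4; Pinehurst: 10; Claybrook: 4

Standard divisor 1161297/22 ≈ 52786.227; standard quotas: Oakdale 3.457, Rivermont 3.950, Pinehurst 10.320, Claybrook 4.272.
Rounding up gives 4, 4, 11, 5 = 24 seats, so the divisor must be adjusted.
With modified divisor 58500: modified quotas Oakdale 3.120, Rivermont 3.564, Pinehurst 9.312, Claybrook 3.855.
Rounding up: Oakdale 4, Rivermont 4, Pinehurst 10, Claybrook 4 (total 22).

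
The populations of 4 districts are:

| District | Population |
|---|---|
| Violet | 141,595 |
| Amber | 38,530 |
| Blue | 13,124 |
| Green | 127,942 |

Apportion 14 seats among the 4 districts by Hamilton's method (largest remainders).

Violet: 6, Amber: 2, Blue: 0, Green: 6

The standard divisor is 321191/14 ≈ 22942.214.
Standard quotas: Violet 6.1718, Amber 1.6794, Blue 0.5720, Green 5.5767.
Lower quotas: Violet 6, Amber 1, Blue 0, Green 5 (sum 12, leaving 2 seats).
Remainders in descending order: Amber 0.6794, Green 0.5767, Blue 0.5720, Violet 0.1718.
Largest remainders: Amber, Green receive the extra seats.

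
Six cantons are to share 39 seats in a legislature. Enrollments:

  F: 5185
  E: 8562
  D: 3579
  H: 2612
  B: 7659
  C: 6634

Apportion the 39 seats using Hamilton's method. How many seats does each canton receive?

Total 34231; standard divisor 34231/39 ≈ 877.718.
Standard quotas: F 5.9074, E 9.7548, D 4.0776, H 2.9759, B 8.7260, C 7.5582.
Lower quotas: F 5, E 9, D 4, H 2, B 8, C 7 (sum 35, leaving 4 seats).
Remainders in descending order: H 0.9759, F 0.9074, E 0.7548, B 0.7260, C 0.5582, D 0.0776.
The surplus seats go to H, F, E, B.

F=6, E=10, D=4, H=3, B=9, C=7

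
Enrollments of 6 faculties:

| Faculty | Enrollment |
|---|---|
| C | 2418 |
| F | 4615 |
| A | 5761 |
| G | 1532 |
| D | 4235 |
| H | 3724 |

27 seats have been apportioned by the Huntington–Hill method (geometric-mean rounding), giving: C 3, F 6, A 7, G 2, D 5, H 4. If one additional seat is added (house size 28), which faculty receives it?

H

Priority for the next seat is population ÷ (√(s·(s+1))).
Priorities: C 698.016, F 712.110, A 769.846, G 625.436, D 773.202, H 832.712.
Highest priority: H.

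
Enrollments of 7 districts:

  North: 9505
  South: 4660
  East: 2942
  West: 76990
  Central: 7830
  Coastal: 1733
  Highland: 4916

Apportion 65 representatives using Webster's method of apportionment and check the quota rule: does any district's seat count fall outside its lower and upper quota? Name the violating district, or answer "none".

West

Standard quotas: North 5.690, South 2.790, East 1.761, West 46.091, Central 4.688, Coastal 1.037, Highland 2.943.
Webster allocation: North 6, South 3, East 2, West 45, Central 5, Coastal 1, Highland 3.
West has quota 46.091 (lower 46, upper 47) but receives 45 — outside the quota interval.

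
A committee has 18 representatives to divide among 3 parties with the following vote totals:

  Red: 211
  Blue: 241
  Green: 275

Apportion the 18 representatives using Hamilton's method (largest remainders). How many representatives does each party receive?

Red: 5; Blue: 6; Green: 7

Total 727; standard divisor 727/18 ≈ 40.389.
Standard quotas: Red 5.224, Blue 5.967, Green 6.809.
Lower quotas: Red 5, Blue 5, Green 6 (sum 16, leaving 2 seats).
Remainders in descending order: Blue 0.967, Green 0.809, Red 0.224.
The surplus seats go to Blue, Green.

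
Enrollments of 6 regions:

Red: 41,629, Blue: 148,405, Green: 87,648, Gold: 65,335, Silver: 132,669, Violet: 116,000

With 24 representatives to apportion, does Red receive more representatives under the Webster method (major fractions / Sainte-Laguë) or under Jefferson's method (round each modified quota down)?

Webster

Webster: Red 2, Blue 6, Green 3, Gold 3, Silver 5, Violet 5.
Jefferson: Red 1, Blue 6, Green 4, Gold 2, Silver 6, Violet 5.
Red gets 2 under Webster and 1 under Jefferson.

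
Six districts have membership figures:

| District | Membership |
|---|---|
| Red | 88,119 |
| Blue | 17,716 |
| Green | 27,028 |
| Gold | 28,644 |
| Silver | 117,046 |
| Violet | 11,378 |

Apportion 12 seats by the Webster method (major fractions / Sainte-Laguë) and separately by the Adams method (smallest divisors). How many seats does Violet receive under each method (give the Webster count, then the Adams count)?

0 and 1

Webster: Red 4, Blue 1, Green 1, Gold 1, Silver 5, Violet 0.
Adams: Red 4, Blue 1, Green 1, Gold 1, Silver 4, Violet 1.
Violet gets 0 under Webster and 1 under Adams.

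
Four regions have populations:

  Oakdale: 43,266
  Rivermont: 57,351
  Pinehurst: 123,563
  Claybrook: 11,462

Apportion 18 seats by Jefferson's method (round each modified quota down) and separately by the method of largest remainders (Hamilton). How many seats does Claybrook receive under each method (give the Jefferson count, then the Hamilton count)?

Jefferson: Oakdale 3, Rivermont 5, Pinehurst 10, Claybrook 0.
Hamilton: Oakdale 3, Rivermont 4, Pinehurst 10, Claybrook 1.
Claybrook gets 0 under Jefferson and 1 under Hamilton.

0 and 1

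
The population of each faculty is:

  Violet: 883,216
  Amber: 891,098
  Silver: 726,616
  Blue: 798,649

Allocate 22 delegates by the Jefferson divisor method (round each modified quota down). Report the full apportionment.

Standard divisor 3299579/22 ≈ 149980.864; standard quotas: Violet 5.889, Amber 5.941, Silver 4.845, Blue 5.325.
Rounding down gives 5, 5, 4, 5 = 19 seats, so the divisor must be adjusted.
With modified divisor 139200: modified quotas Violet 6.345, Amber 6.402, Silver 5.220, Blue 5.737.
Rounding down: Violet 6, Amber 6, Silver 5, Blue 5 (total 22).

Violet 6, Amber 6, Silver 5, Blue 5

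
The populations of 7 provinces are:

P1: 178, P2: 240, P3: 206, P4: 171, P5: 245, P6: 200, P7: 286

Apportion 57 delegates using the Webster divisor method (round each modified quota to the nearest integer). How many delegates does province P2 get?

9

Standard divisor 1526/57 ≈ 26.772; standard quotas: P1 6.649, P2 8.965, P3 7.695, P4 6.387, P5 9.151, P6 7.471, P7 10.683.
Rounding to the nearest integer gives P1 7, P2 9, P3 8, P4 6, P5 9, P6 7, P7 11 — total 57, matching the house size, so no adjustment is needed.
P2 receives 9.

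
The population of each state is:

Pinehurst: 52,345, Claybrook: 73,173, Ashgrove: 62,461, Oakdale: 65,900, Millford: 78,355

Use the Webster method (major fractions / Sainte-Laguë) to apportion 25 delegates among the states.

Standard divisor 332234/25 ≈ 13289.36; standard quotas: Pinehurst 3.939, Claybrook 5.506, Ashgrove 4.700, Oakdale 4.959, Millford 5.896.
Rounding to the nearest integer gives 4, 6, 5, 5, 6 = 26 seats, so the divisor must be adjusted.
With modified divisor 13600: modified quotas Pinehurst 3.849, Claybrook 5.380, Ashgrove 4.593, Oakdale 4.846, Millford 5.761.
Rounding to the nearest integer: Pinehurst 4, Claybrook 5, Ashgrove 5, Oakdale 5, Millford 6 (total 25).

Pinehurst: 4, Claybrook: 5, Ashgrove: 5, Oakdale: 5, Millford: 6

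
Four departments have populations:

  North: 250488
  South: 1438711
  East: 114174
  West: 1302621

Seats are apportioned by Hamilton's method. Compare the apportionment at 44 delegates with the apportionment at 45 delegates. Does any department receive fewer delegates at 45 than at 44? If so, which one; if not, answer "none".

North

At 44 seats: North 4, South 20, East 2, West 18.
At 45 seats: North 3, South 21, East 2, West 19.
North drops from 4 to 3.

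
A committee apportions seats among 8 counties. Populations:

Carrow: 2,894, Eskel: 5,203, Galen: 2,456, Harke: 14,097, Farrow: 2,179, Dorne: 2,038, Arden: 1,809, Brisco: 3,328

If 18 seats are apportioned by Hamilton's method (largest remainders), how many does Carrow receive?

2

The standard divisor is 34004/18 ≈ 1889.111.
Standard quotas: Carrow 1.5319, Eskel 2.7542, Galen 1.3001, Harke 7.4622, Farrow 1.1535, Dorne 1.0788, Arden 0.9576, Brisco 1.7617.
Lower quotas: Carrow 1, Eskel 2, Galen 1, Harke 7, Farrow 1, Dorne 1, Arden 0, Brisco 1 (sum 14, leaving 4 seats).
Remainders in descending order: Arden 0.9576, Brisco 0.7617, Eskel 0.7542, Carrow 0.5319, Harke 0.4622, Galen 0.3001, Farrow 0.1535, Dorne 0.0788.
The surplus seats go to Arden, Brisco, Eskel, Carrow.
Carrow receives 2.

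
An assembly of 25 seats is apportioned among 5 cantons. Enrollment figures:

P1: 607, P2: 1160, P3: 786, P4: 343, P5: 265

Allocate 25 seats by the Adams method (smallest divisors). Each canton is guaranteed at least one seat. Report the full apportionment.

P1=5, P2=9, P3=6, P4=3, P5=2

Standard divisor 3161/25 ≈ 126.44; standard quotas: P1 4.801, P2 9.174, P3 6.216, P4 2.713, P5 2.096.
Rounding up gives 5, 10, 7, 3, 3 = 28 seats, so the divisor must be adjusted.
With modified divisor 140: modified quotas P1 4.336, P2 8.286, P3 5.614, P4 2.450, P5 1.893.
Rounding up: P1 5, P2 9, P3 6, P4 3, P5 2 (total 25).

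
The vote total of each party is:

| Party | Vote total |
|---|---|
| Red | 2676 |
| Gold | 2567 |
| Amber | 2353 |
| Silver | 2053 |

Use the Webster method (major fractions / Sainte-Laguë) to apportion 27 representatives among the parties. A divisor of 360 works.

With modified divisor 360: modified quotas Red 7.433, Gold 7.131, Amber 6.536, Silver 5.703.
Rounding to the nearest integer: Red 7, Gold 7, Amber 7, Silver 6 (total 27).

Red=7, Gold=7, Amber=7, Silver=6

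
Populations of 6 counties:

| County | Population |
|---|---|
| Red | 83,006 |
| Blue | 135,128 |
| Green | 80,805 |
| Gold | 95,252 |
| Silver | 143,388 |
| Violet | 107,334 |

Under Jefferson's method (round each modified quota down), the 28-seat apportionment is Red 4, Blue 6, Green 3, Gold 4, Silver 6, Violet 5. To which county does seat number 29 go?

Silver

Priority for the next seat is population ÷ (current seats + 1).
Priorities: Red 16601.200, Blue 19304.000, Green 20201.250, Gold 19050.400, Silver 20484.000, Violet 17889.000.
Highest priority: Silver.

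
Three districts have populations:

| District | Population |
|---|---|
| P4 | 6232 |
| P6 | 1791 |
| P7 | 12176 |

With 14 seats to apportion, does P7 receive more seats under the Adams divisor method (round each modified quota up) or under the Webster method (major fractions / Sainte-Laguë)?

Webster

Adams: P4 4, P6 2, P7 8.
Webster: P4 4, P6 1, P7 9.
P7 gets 8 under Adams and 9 under Webster.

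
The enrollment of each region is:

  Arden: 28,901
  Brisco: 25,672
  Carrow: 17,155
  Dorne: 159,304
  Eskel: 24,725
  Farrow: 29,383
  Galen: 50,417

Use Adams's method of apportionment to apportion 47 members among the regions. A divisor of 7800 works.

Arden: 4, Brisco: 4, Carrow: 3, Dorne: 21, Eskel: 4, Farrow: 4, Galen: 7

With modified divisor 7800: modified quotas Arden 3.705, Brisco 3.291, Carrow 2.199, Dorne 20.424, Eskel 3.170, Farrow 3.767, Galen 6.464.
Rounding up: Arden 4, Brisco 4, Carrow 3, Dorne 21, Eskel 4, Farrow 4, Galen 7 (total 47).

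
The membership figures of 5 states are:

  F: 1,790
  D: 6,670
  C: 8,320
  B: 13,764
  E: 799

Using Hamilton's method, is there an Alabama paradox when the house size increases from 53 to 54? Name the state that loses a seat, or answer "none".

E

At 53 seats: F 3, D 11, C 14, B 23, E 2.
At 54 seats: F 3, D 12, C 14, B 24, E 1.
E drops from 2 to 1.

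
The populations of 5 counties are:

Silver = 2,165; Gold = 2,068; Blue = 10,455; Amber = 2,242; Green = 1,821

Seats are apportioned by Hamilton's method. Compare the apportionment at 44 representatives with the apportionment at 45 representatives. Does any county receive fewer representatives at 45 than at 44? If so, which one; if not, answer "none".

At 44 seats: Silver 5, Gold 5, Blue 25, Amber 5, Green 4.
At 45 seats: Silver 5, Gold 5, Blue 25, Amber 6, Green 4.
No county's allocation decreased.

none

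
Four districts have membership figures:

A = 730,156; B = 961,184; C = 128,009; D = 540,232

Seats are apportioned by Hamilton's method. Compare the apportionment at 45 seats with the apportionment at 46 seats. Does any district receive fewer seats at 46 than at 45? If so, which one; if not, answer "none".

C

At 45 seats: A 14, B 18, C 3, D 10.
At 46 seats: A 14, B 19, C 2, D 11.
C drops from 3 to 2.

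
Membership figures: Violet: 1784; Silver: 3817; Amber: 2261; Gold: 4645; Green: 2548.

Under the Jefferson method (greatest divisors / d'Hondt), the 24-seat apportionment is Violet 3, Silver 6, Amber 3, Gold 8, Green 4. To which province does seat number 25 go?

Amber

Priority for the next seat is population ÷ (current seats + 1).
Priorities: Violet 446.000, Silver 545.286, Amber 565.250, Gold 516.111, Green 509.600.
Highest priority: Amber.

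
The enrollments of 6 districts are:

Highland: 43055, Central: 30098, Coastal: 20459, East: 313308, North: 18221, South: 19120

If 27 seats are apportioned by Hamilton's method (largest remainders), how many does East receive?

The standard divisor is 444261/27 ≈ 16454.111.
Standard quotas: Highland 2.6167, Central 1.8292, Coastal 1.2434, East 19.0413, North 1.1074, South 1.1620.
Lower quotas: Highland 2, Central 1, Coastal 1, East 19, North 1, South 1 (sum 25, leaving 2 seats).
Remainders in descending order: Central 0.8292, Highland 0.6167, Coastal 0.2434, South 0.1620, North 0.1074, East 0.0413.
The surplus seats go to Central, Highland.
East receives 19.

19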